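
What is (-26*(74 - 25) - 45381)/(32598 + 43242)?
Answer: -9331/15168 ≈ -0.61518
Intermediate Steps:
(-26*(74 - 25) - 45381)/(32598 + 43242) = (-26*49 - 45381)/75840 = (-1274 - 45381)*(1/75840) = -46655*1/75840 = -9331/15168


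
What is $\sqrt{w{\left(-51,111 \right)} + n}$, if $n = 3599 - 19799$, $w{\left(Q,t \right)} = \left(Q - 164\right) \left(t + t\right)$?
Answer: $i \sqrt{63930} \approx 252.84 i$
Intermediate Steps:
$w{\left(Q,t \right)} = 2 t \left(-164 + Q\right)$ ($w{\left(Q,t \right)} = \left(-164 + Q\right) 2 t = 2 t \left(-164 + Q\right)$)
$n = -16200$ ($n = 3599 - 19799 = -16200$)
$\sqrt{w{\left(-51,111 \right)} + n} = \sqrt{2 \cdot 111 \left(-164 - 51\right) - 16200} = \sqrt{2 \cdot 111 \left(-215\right) - 16200} = \sqrt{-47730 - 16200} = \sqrt{-63930} = i \sqrt{63930}$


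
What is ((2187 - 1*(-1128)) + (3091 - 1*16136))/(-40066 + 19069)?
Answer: 9730/20997 ≈ 0.46340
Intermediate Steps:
((2187 - 1*(-1128)) + (3091 - 1*16136))/(-40066 + 19069) = ((2187 + 1128) + (3091 - 16136))/(-20997) = (3315 - 13045)*(-1/20997) = -9730*(-1/20997) = 9730/20997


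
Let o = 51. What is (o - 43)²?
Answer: 64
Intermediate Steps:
(o - 43)² = (51 - 43)² = 8² = 64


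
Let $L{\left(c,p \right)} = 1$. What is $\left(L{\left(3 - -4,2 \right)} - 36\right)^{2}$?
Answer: $1225$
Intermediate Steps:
$\left(L{\left(3 - -4,2 \right)} - 36\right)^{2} = \left(1 - 36\right)^{2} = \left(-35\right)^{2} = 1225$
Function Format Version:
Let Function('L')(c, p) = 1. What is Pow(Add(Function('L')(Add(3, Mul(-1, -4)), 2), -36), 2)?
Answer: 1225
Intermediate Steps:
Pow(Add(Function('L')(Add(3, Mul(-1, -4)), 2), -36), 2) = Pow(Add(1, -36), 2) = Pow(-35, 2) = 1225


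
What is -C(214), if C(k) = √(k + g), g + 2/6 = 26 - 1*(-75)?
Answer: -4*√177/3 ≈ -17.739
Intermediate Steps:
g = 302/3 (g = -⅓ + (26 - 1*(-75)) = -⅓ + (26 + 75) = -⅓ + 101 = 302/3 ≈ 100.67)
C(k) = √(302/3 + k) (C(k) = √(k + 302/3) = √(302/3 + k))
-C(214) = -√(906 + 9*214)/3 = -√(906 + 1926)/3 = -√2832/3 = -4*√177/3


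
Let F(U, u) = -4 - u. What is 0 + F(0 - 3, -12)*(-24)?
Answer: -192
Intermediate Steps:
0 + F(0 - 3, -12)*(-24) = 0 + (-4 - 1*(-12))*(-24) = 0 + (-4 + 12)*(-24) = 0 + 8*(-24) = 0 - 192 = -192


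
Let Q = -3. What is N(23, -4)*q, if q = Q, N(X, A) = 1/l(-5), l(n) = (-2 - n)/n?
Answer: 5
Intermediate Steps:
l(n) = (-2 - n)/n
N(X, A) = -5/3 (N(X, A) = 1/((-2 - 1*(-5))/(-5)) = 1/(-(-2 + 5)/5) = 1/(-1/5*3) = 1/(-3/5) = -5/3)
q = -3
N(23, -4)*q = -5/3*(-3) = 5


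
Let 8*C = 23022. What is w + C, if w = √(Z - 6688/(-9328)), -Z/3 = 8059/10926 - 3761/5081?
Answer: 11511/4 + √697196635074690582/980765106 ≈ 2878.6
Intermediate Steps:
C = 11511/4 (C = (⅛)*23022 = 11511/4 ≈ 2877.8)
Z = 144907/18505002 (Z = -3*(8059/10926 - 3761/5081) = -3*(-144907/55515006) = 144907/18505002 ≈ 0.0078307)
w = √697196635074690582/980765106 (w = √(144907/18505002 - 6688/(-9328)) = √(144907/18505002 - 6688*(-1/9328)) = √(144907/18505002 + 38/53) = √(710870147/980765106) = √697196635074690582/980765106 ≈ 0.85136)
w + C = √697196635074690582/980765106 + 11511/4 = 11511/4 + √697196635074690582/980765106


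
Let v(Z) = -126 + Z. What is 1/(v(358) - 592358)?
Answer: -1/592126 ≈ -1.6888e-6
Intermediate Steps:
1/(v(358) - 592358) = 1/((-126 + 358) - 592358) = 1/(232 - 592358) = 1/(-592126) = -1/592126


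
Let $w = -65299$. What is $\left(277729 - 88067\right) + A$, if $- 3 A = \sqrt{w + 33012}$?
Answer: $189662 - \frac{i \sqrt{32287}}{3} \approx 1.8966 \cdot 10^{5} - 59.895 i$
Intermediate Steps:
$A = - \frac{i \sqrt{32287}}{3}$ ($A = - \frac{\sqrt{-65299 + 33012}}{3} = - \frac{\sqrt{-32287}}{3} = - \frac{i \sqrt{32287}}{3} \approx - 59.895 i$)
$\left(277729 - 88067\right) + A = \left(277729 - 88067\right) - \frac{i \sqrt{32287}}{3} = 189662 - \frac{i \sqrt{32287}}{3}$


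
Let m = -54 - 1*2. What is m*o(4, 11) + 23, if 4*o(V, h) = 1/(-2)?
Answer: 30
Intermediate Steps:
o(V, h) = -⅛ (o(V, h) = (¼)/(-2) = (¼)*(-½) = -⅛)
m = -56 (m = -54 - 2 = -56)
m*o(4, 11) + 23 = -56*(-⅛) + 23 = 7 + 23 = 30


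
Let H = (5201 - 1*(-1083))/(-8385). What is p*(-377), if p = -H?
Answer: -182236/645 ≈ -282.54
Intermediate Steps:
H = -6284/8385 (H = (5201 + 1083)*(-1/8385) = 6284*(-1/8385) = -6284/8385 ≈ -0.74943)
p = 6284/8385 (p = -1*(-6284/8385) = 6284/8385 ≈ 0.74943)
p*(-377) = (6284/8385)*(-377) = -182236/645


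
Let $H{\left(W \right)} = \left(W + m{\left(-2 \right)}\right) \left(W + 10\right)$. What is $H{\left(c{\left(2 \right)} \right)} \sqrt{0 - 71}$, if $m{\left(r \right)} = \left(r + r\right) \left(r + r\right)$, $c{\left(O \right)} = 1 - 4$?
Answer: $91 i \sqrt{71} \approx 766.78 i$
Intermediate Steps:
$c{\left(O \right)} = -3$
$m{\left(r \right)} = 4 r^{2}$ ($m{\left(r \right)} = 2 r 2 r = 4 r^{2}$)
$H{\left(W \right)} = \left(10 + W\right) \left(16 + W\right)$ ($H{\left(W \right)} = \left(W + 4 \left(-2\right)^{2}\right) \left(W + 10\right) = \left(W + 4 \cdot 4\right) \left(10 + W\right) = \left(W + 16\right) \left(10 + W\right) = \left(16 + W\right) \left(10 + W\right) = \left(10 + W\right) \left(16 + W\right)$)
$H{\left(c{\left(2 \right)} \right)} \sqrt{0 - 71} = \left(160 + \left(-3\right)^{2} + 26 \left(-3\right)\right) \sqrt{0 - 71} = \left(160 + 9 - 78\right) \sqrt{-71} = 91 i \sqrt{71}$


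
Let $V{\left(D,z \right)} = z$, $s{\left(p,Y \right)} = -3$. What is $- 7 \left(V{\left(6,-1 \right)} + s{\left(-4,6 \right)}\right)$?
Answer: $28$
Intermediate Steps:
$- 7 \left(V{\left(6,-1 \right)} + s{\left(-4,6 \right)}\right) = - 7 \left(-1 - 3\right) = \left(-7\right) \left(-4\right) = 28$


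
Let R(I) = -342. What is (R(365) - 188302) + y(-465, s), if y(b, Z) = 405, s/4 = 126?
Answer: -188239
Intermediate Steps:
s = 504 (s = 4*126 = 504)
(R(365) - 188302) + y(-465, s) = (-342 - 188302) + 405 = -188644 + 405 = -188239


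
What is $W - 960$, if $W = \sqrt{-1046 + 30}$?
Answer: $-960 + 2 i \sqrt{254} \approx -960.0 + 31.875 i$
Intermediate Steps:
$W = 2 i \sqrt{254}$ ($W = \sqrt{-1016} = 2 i \sqrt{254} \approx 31.875 i$)
$W - 960 = 2 i \sqrt{254} - 960 = -960 + 2 i \sqrt{254}$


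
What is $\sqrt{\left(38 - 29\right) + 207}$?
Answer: $6 \sqrt{6} \approx 14.697$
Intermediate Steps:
$\sqrt{\left(38 - 29\right) + 207} = \sqrt{9 + 207} = \sqrt{216} = 6 \sqrt{6}$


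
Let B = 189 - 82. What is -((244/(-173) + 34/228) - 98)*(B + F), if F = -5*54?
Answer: -319093853/19722 ≈ -16180.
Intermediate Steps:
B = 107
F = -270
-((244/(-173) + 34/228) - 98)*(B + F) = -((244/(-173) + 34/228) - 98)*(107 - 270) = -((244*(-1/173) + 34*(1/228)) - 98)*(-163) = -((-244/173 + 17/114) - 98)*(-163) = -(-24875/19722 - 98)*(-163) = -(-1957631)*(-163)/19722 = -1*319093853/19722 = -319093853/19722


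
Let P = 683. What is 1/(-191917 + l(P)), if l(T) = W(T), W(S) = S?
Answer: -1/191234 ≈ -5.2292e-6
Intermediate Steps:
l(T) = T
1/(-191917 + l(P)) = 1/(-191917 + 683) = 1/(-191234) = -1/191234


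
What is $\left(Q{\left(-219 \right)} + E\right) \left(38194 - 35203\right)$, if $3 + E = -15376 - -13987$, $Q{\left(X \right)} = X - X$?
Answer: $-4163472$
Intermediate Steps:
$Q{\left(X \right)} = 0$
$E = -1392$ ($E = -3 - 1389 = -1392$)
$\left(Q{\left(-219 \right)} + E\right) \left(38194 - 35203\right) = \left(0 - 1392\right) \left(38194 - 35203\right) = \left(-1392\right) 2991 = -4163472$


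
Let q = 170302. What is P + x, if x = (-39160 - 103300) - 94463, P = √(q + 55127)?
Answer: -236923 + √225429 ≈ -2.3645e+5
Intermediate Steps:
P = √225429 (P = √(170302 + 55127) = √225429 ≈ 474.79)
x = -236923 (x = -142460 - 94463 = -236923)
P + x = √225429 - 236923 = -236923 + √225429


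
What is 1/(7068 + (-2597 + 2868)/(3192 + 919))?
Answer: 4111/29056819 ≈ 0.00014148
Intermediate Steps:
1/(7068 + (-2597 + 2868)/(3192 + 919)) = 1/(7068 + 271/4111) = 1/(29056819/4111) = 4111/29056819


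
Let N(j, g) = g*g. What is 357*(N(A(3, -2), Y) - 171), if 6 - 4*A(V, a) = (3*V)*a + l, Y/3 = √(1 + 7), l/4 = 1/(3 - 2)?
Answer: -35343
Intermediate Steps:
l = 4 (l = 4/(3 - 2) = 4/1 = 4*1 = 4)
Y = 6*√2 (Y = 3*√(1 + 7) = 3*√8 = 3*(2*√2) = 6*√2 ≈ 8.4853)
A(V, a) = ½ - 3*V*a/4 (A(V, a) = 3/2 - ((3*V)*a + 4)/4 = 3/2 - (3*V*a + 4)/4 = 3/2 - (4 + 3*V*a)/4 = 3/2 + (-1 - 3*V*a/4) = ½ - 3*V*a/4)
N(j, g) = g²
357*(N(A(3, -2), Y) - 171) = 357*((6*√2)² - 171) = 357*(72 - 171) = 357*(-99) = -35343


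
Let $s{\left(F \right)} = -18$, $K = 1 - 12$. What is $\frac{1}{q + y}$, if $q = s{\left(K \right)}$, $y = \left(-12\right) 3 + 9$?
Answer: $- \frac{1}{45} \approx -0.022222$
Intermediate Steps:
$y = -27$ ($y = -36 + 9 = -27$)
$K = -11$ ($K = 1 - 12 = -11$)
$q = -18$
$\frac{1}{q + y} = \frac{1}{-18 - 27} = \frac{1}{-45} = - \frac{1}{45}$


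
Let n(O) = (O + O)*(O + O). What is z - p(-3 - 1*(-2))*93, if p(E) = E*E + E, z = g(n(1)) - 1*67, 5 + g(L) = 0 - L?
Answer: -76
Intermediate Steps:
n(O) = 4*O² (n(O) = (2*O)*(2*O) = 4*O²)
g(L) = -5 - L (g(L) = -5 + (0 - L) = -5 - L)
z = -76 (z = (-5 - 4*1²) - 1*67 = (-5 - 4) - 67 = -9 - 67 = -76)
p(E) = E + E² (p(E) = E² + E = E + E²)
z - p(-3 - 1*(-2))*93 = -76 - (-3 - 1*(-2))*(1 + (-3 - 1*(-2)))*93 = -76 - (-3 + 2)*(1 + (-3 + 2))*93 = -76 - (-(1 - 1))*93 = -76 - (-1*0)*93 = -76 - 0*93 = -76 - 1*0 = -76 + 0 = -76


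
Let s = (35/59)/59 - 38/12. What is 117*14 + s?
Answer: 34145339/20886 ≈ 1634.8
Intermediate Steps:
s = -65929/20886 (s = (35*(1/59))*(1/59) - 38*1/12 = (35/59)*(1/59) - 19/6 = 35/3481 - 19/6 = -65929/20886 ≈ -3.1566)
117*14 + s = 117*14 - 65929/20886 = 1638 - 65929/20886 = 34145339/20886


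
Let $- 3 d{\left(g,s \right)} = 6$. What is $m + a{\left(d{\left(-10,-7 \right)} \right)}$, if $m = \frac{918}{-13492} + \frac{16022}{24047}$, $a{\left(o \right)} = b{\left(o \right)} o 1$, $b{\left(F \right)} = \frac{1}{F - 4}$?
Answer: $\frac{453361579}{486663186} \approx 0.93157$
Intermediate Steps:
$b{\left(F \right)} = \frac{1}{-4 + F}$
$d{\left(g,s \right)} = -2$ ($d{\left(g,s \right)} = \left(- \frac{1}{3}\right) 6 = -2$)
$a{\left(o \right)} = \frac{o}{-4 + o}$ ($a{\left(o \right)} = \frac{o}{-4 + o} 1 = \frac{o}{-4 + o}$)
$m = \frac{97046839}{162221062}$ ($m = 918 \left(- \frac{1}{13492}\right) + 16022 \cdot \frac{1}{24047} = - \frac{459}{6746} + \frac{16022}{24047} = \frac{97046839}{162221062} \approx 0.59824$)
$m + a{\left(d{\left(-10,-7 \right)} \right)} = \frac{97046839}{162221062} - \frac{2}{-4 - 2} = \frac{97046839}{162221062} - \frac{2}{-6} = \frac{97046839}{162221062} - - \frac{1}{3} = \frac{97046839}{162221062} + \frac{1}{3} = \frac{453361579}{486663186}$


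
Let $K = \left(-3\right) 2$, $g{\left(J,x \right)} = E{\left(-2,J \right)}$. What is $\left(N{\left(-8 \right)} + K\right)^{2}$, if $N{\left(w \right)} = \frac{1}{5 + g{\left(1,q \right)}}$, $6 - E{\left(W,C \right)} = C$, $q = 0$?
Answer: $\frac{3481}{100} \approx 34.81$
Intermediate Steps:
$E{\left(W,C \right)} = 6 - C$
$g{\left(J,x \right)} = 6 - J$
$K = -6$
$N{\left(w \right)} = \frac{1}{10}$ ($N{\left(w \right)} = \frac{1}{5 + \left(6 - 1\right)} = \frac{1}{5 + 5} = \frac{1}{10}$)
$\left(N{\left(-8 \right)} + K\right)^{2} = \left(\frac{1}{10} - 6\right)^{2} = \left(- \frac{59}{10}\right)^{2} = \frac{3481}{100}$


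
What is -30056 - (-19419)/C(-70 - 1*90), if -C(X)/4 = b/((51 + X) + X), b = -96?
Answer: -5588405/128 ≈ -43659.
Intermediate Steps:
C(X) = 384/(51 + 2*X) (C(X) = -(-384)/((51 + X) + X) = -(-384)/(51 + 2*X) = 384/(51 + 2*X))
-30056 - (-19419)/C(-70 - 1*90) = -30056 - (-19419)/(384/(51 + 2*(-70 - 1*90))) = -30056 - (-19419)/(384/(51 + 2*(-70 - 90))) = -30056 - (-19419)/(384/(51 + 2*(-160))) = -30056 - (-19419)/(384/(51 - 320)) = -30056 - (-19419)/(384/(-269)) = -30056 - (-19419)/(384*(-1/269)) = -30056 - (-19419)/(-384/269) = -30056 - (-19419)*(-269)/384 = -30056 - 1*1741237/128 = -30056 - 1741237/128 = -5588405/128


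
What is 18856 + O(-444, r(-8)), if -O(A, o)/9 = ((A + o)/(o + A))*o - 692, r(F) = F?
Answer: 25156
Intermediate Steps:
O(A, o) = 6228 - 9*o (O(A, o) = -9*(((A + o)/(o + A))*o - 692) = -9*(((A + o)/(A + o))*o - 692) = -9*(1*o - 692) = -9*(o - 692) = -9*(-692 + o) = 6228 - 9*o)
18856 + O(-444, r(-8)) = 18856 + (6228 - 9*(-8)) = 18856 + (6228 + 72) = 18856 + 6300 = 25156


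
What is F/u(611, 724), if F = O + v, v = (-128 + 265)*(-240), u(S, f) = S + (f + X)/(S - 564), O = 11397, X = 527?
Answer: -1009701/29968 ≈ -33.693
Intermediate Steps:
u(S, f) = S + (527 + f)/(-564 + S) (u(S, f) = S + (f + 527)/(S - 564) = S + (527 + f)/(-564 + S))
v = -32880 (v = 137*(-240) = -32880)
F = -21483 (F = 11397 - 32880 = -21483)
F/u(611, 724) = -21483*(-564 + 611)/(527 + 724 + 611² - 564*611) = -21483*47/(527 + 724 + 373321 - 344604) = -21483/((1/47)*29968) = -21483/29968/47 = -21483*47/29968 = -1009701/29968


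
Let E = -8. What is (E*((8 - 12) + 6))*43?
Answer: -688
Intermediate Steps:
(E*((8 - 12) + 6))*43 = -8*((8 - 12) + 6)*43 = -8*(-4 + 6)*43 = -8*2*43 = -16*43 = -688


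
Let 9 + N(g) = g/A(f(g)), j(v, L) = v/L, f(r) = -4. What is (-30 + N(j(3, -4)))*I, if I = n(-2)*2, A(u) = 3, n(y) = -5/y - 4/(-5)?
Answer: -5181/20 ≈ -259.05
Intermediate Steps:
n(y) = 4/5 - 5/y (n(y) = -5/y - 4*(-1/5) = -5/y + 4/5 = 4/5 - 5/y)
I = 33/5 (I = (4/5 - 5/(-2))*2 = (4/5 - 5*(-1/2))*2 = (4/5 + 5/2)*2 = (33/10)*2 = 33/5 ≈ 6.6000)
N(g) = -9 + g/3
(-30 + N(j(3, -4)))*I = (-30 + (-9 + (3/(-4))/3))*(33/5) = (-30 + (-9 + (3*(-1/4))/3))*(33/5) = (-30 + (-9 + (1/3)*(-3/4)))*(33/5) = (-30 + (-9 - 1/4))*(33/5) = (-30 - 37/4)*(33/5) = -157/4*33/5 = -5181/20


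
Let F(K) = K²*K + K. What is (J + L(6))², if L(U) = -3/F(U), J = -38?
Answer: 7912969/5476 ≈ 1445.0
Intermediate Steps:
F(K) = K + K³ (F(K) = K³ + K = K + K³)
L(U) = -3/(U + U³)
(J + L(6))² = (-38 - 3/(6 + 6³))² = (-38 - 3/(6 + 216))² = (-38 - 3/222)² = (-38 - 3*1/222)² = (-38 - 1/74)² = (-2813/74)² = 7912969/5476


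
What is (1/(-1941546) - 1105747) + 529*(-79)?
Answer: -2227997813749/1941546 ≈ -1.1475e+6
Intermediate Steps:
(1/(-1941546) - 1105747) + 529*(-79) = (-1/1941546 - 1105747) - 41791 = -2146858664863/1941546 - 41791 = -2227997813749/1941546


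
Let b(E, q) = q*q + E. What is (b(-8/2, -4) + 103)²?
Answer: 13225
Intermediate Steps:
b(E, q) = E + q² (b(E, q) = q² + E = E + q²)
(b(-8/2, -4) + 103)² = ((-8/2 + (-4)²) + 103)² = ((-8*½ + 16) + 103)² = ((-4 + 16) + 103)² = (12 + 103)² = 115² = 13225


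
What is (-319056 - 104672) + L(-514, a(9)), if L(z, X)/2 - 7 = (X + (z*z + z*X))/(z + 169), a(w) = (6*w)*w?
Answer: -146211086/345 ≈ -4.2380e+5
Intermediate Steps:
a(w) = 6*w**2
L(z, X) = 14 + 2*(X + z**2 + X*z)/(169 + z) (L(z, X) = 14 + 2*((X + (z*z + z*X))/(z + 169)) = 14 + 2*((X + (z**2 + X*z))/(169 + z)) = 14 + 2*((X + z**2 + X*z)/(169 + z)) = 14 + 2*(X + z**2 + X*z)/(169 + z))
(-319056 - 104672) + L(-514, a(9)) = (-319056 - 104672) + 2*(1183 + 6*9**2 + (-514)**2 + 7*(-514) + (6*9**2)*(-514))/(169 - 514) = -423728 + 2*(1183 + 6*81 + 264196 - 3598 + (6*81)*(-514))/(-345) = -423728 + 2*(-1/345)*(1183 + 486 + 264196 - 3598 + 486*(-514)) = -423728 + 2*(-1/345)*(1183 + 486 + 264196 - 3598 - 249804) = -423728 + 2*(-1/345)*12463 = -423728 - 24926/345 = -146211086/345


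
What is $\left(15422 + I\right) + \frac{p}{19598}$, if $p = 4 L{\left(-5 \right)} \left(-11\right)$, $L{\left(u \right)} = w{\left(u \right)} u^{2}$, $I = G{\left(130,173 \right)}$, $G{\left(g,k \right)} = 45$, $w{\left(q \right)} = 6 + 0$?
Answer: $\frac{151557833}{9799} \approx 15467.0$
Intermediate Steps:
$w{\left(q \right)} = 6$
$I = 45$
$L{\left(u \right)} = 6 u^{2}$
$p = -6600$ ($p = 4 \cdot 6 \left(-5\right)^{2} \left(-11\right) = 4 \cdot 6 \cdot 25 \left(-11\right) = 4 \cdot 150 \left(-11\right) = 600 \left(-11\right) = -6600$)
$\left(15422 + I\right) + \frac{p}{19598} = \left(15422 + 45\right) - \frac{6600}{19598} = 15467 - \frac{3300}{9799} = \frac{151557833}{9799}$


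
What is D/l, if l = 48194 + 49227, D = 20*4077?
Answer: 81540/97421 ≈ 0.83699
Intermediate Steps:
D = 81540
l = 97421
D/l = 81540/97421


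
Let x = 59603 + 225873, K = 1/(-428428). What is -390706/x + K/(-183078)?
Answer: -71601202740401/52316639503128 ≈ -1.3686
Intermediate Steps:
K = -1/428428 ≈ -2.3341e-6
x = 285476
-390706/x + K/(-183078) = -390706/285476 - 1/428428/(-183078) = -390706*1/285476 - 1/428428*(-1/183078) = -195353/142738 + 1/78435741384 = -71601202740401/52316639503128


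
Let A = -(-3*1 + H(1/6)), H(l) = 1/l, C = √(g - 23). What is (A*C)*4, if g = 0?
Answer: -12*I*√23 ≈ -57.55*I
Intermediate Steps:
C = I*√23 (C = √(0 - 23) = √(-23) = I*√23 ≈ 4.7958*I)
H(l) = 1/l
A = -3 (A = -(-3*1 + 1/(1/6)) = -(-3 + 1/(⅙)) = -(-3 + 6) = -1*3 = -3)
(A*C)*4 = -3*I*√23*4 = -12*I*√23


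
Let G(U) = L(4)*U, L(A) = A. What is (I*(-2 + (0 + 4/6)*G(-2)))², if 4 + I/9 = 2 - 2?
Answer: 69696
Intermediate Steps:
I = -36 (I = -36 + 9*(2 - 2) = -36 + 9*0 = -36 + 0 = -36)
G(U) = 4*U
(I*(-2 + (0 + 4/6)*G(-2)))² = (-36*(-2 + (0 + 4/6)*(4*(-2))))² = (-36*(-2 + (0 + 4*(⅙))*(-8)))² = (-36*(-2 + (0 + ⅔)*(-8)))² = (-36*(-2 + (⅔)*(-8)))² = (-36*(-2 - 16/3))² = (-36*(-22/3))² = 264² = 69696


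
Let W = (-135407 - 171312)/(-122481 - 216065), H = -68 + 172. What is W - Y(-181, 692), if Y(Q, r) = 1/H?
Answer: 1213855/1354184 ≈ 0.89637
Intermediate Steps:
H = 104
Y(Q, r) = 1/104
W = 306719/338546 (W = -306719/(-338546) = -306719*(-1/338546) = 306719/338546 ≈ 0.90599)
W - Y(-181, 692) = 306719/338546 - 1*1/104 = 306719/338546 - 1/104 = 1213855/1354184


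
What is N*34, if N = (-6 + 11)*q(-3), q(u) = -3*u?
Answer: 1530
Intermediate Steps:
N = 45 (N = (-6 + 11)*(-3*(-3)) = 5*9 = 45)
N*34 = 45*34 = 1530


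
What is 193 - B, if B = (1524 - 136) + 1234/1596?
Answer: -954227/798 ≈ -1195.8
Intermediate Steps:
B = 1108241/798 (B = 1388 + 1234*(1/1596) = 1388 + 617/798 = 1108241/798 ≈ 1388.8)
193 - B = 193 - 1*1108241/798 = 193 - 1108241/798 = -954227/798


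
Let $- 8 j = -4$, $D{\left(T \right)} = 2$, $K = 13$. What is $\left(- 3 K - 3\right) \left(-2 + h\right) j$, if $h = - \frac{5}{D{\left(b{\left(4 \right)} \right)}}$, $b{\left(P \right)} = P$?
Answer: $\frac{189}{2} \approx 94.5$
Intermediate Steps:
$h = - \frac{5}{2} \approx -2.5$
$j = \frac{1}{2}$ ($j = \left(- \frac{1}{8}\right) \left(-4\right) = \frac{1}{2} \approx 0.5$)
$\left(- 3 K - 3\right) \left(-2 + h\right) j = \left(\left(-3\right) 13 - 3\right) \left(-2 - \frac{5}{2}\right) \frac{1}{2} = \left(-39 - 3\right) \left(\left(- \frac{9}{2}\right) \frac{1}{2}\right) = \left(-42\right) \left(- \frac{9}{4}\right) = \frac{189}{2}$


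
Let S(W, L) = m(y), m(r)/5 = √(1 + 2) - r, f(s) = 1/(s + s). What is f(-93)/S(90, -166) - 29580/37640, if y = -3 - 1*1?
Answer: -8944319/11376690 + √3/12090 ≈ -0.78605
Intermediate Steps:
y = -4 (y = -3 - 1 = -4)
f(s) = 1/(2*s)
m(r) = -5*r + 5*√3 (m(r) = 5*(√(1 + 2) - r) = 5*(√3 - r) = -5*r + 5*√3)
S(W, L) = 20 + 5*√3 (S(W, L) = -5*(-4) + 5*√3 = 20 + 5*√3)
f(-93)/S(90, -166) - 29580/37640 = ((½)/(-93))/(20 + 5*√3) - 29580/37640 = ((½)*(-1/93))/(20 + 5*√3) - 29580*1/37640 = -1/(186*(20 + 5*√3)) - 1479/1882 = -1479/1882 - 1/(186*(20 + 5*√3))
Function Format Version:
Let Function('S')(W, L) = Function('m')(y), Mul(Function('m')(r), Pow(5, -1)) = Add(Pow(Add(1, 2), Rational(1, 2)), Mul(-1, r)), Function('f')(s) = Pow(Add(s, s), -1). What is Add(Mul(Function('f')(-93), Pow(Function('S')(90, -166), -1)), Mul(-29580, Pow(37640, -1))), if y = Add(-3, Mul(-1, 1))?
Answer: Add(Rational(-8944319, 11376690), Mul(Rational(1, 12090), Pow(3, Rational(1, 2)))) ≈ -0.78605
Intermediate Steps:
y = -4 (y = Add(-3, -1) = -4)
Function('f')(s) = Mul(Rational(1, 2), Pow(s, -1)) (Function('f')(s) = Pow(Mul(2, s), -1) = Mul(Rational(1, 2), Pow(s, -1)))
Function('m')(r) = Add(Mul(-5, r), Mul(5, Pow(3, Rational(1, 2)))) (Function('m')(r) = Mul(5, Add(Pow(Add(1, 2), Rational(1, 2)), Mul(-1, r))) = Mul(5, Add(Pow(3, Rational(1, 2)), Mul(-1, r))) = Add(Mul(-5, r), Mul(5, Pow(3, Rational(1, 2)))))
Function('S')(W, L) = Add(20, Mul(5, Pow(3, Rational(1, 2)))) (Function('S')(W, L) = Add(Mul(-5, -4), Mul(5, Pow(3, Rational(1, 2)))) = Add(20, Mul(5, Pow(3, Rational(1, 2)))))
Add(Mul(Function('f')(-93), Pow(Function('S')(90, -166), -1)), Mul(-29580, Pow(37640, -1))) = Add(Mul(Mul(Rational(1, 2), Pow(-93, -1)), Pow(Add(20, Mul(5, Pow(3, Rational(1, 2)))), -1)), Mul(-29580, Pow(37640, -1))) = Add(Mul(Mul(Rational(1, 2), Rational(-1, 93)), Pow(Add(20, Mul(5, Pow(3, Rational(1, 2)))), -1)), Mul(-29580, Rational(1, 37640))) = Add(Mul(Rational(-1, 186), Pow(Add(20, Mul(5, Pow(3, Rational(1, 2)))), -1)), Rational(-1479, 1882)) = Add(Rational(-1479, 1882), Mul(Rational(-1, 186), Pow(Add(20, Mul(5, Pow(3, Rational(1, 2)))), -1)))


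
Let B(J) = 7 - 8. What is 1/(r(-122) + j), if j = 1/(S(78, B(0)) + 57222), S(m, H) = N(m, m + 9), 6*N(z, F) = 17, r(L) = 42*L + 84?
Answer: -343349/1730478954 ≈ -0.00019841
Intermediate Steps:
B(J) = -1
r(L) = 84 + 42*L
N(z, F) = 17/6 (N(z, F) = (⅙)*17 = 17/6)
S(m, H) = 17/6
j = 6/343349 (j = 1/(17/6 + 57222) = 1/(343349/6) = 6/343349 ≈ 1.7475e-5)
1/(r(-122) + j) = 1/((84 + 42*(-122)) + 6/343349) = 1/((84 - 5124) + 6/343349) = 1/(-5040 + 6/343349) = 1/(-1730478954/343349) = -343349/1730478954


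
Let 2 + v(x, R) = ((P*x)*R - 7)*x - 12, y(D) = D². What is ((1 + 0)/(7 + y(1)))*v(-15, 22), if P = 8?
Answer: 39691/8 ≈ 4961.4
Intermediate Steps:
v(x, R) = -14 + x*(-7 + 8*R*x) (v(x, R) = -2 + (((8*x)*R - 7)*x - 12) = -2 + ((8*R*x - 7)*x - 12) = -2 + ((-7 + 8*R*x)*x - 12) = -2 + (x*(-7 + 8*R*x) - 12) = -2 + (-12 + x*(-7 + 8*R*x)) = -14 + x*(-7 + 8*R*x))
((1 + 0)/(7 + y(1)))*v(-15, 22) = ((1 + 0)/(7 + 1²))*(-14 - 7*(-15) + 8*22*(-15)²) = (1/(7 + 1))*(-14 + 105 + 8*22*225) = (1/8)*(-14 + 105 + 39600) = (1*(⅛))*39691 = (⅛)*39691 = 39691/8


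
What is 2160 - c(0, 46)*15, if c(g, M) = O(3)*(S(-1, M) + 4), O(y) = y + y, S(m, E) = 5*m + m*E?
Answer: 6390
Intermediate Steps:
S(m, E) = 5*m + E*m
O(y) = 2*y
c(g, M) = -6 - 6*M (c(g, M) = (2*3)*(-(5 + M) + 4) = 6*((-5 - M) + 4) = 6*(-1 - M) = -6 - 6*M)
2160 - c(0, 46)*15 = 2160 - (-6 - 6*46)*15 = 2160 - (-6 - 276)*15 = 2160 - (-282)*15 = 2160 - 1*(-4230) = 2160 + 4230 = 6390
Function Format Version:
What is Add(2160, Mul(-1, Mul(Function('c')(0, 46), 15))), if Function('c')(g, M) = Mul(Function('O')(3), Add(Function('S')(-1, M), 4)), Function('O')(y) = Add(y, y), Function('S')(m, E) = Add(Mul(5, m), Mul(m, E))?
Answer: 6390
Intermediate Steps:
Function('S')(m, E) = Add(Mul(5, m), Mul(E, m))
Function('O')(y) = Mul(2, y)
Function('c')(g, M) = Add(-6, Mul(-6, M)) (Function('c')(g, M) = Mul(Mul(2, 3), Add(Mul(-1, Add(5, M)), 4)) = Mul(6, Add(Add(-5, Mul(-1, M)), 4)) = Mul(6, Add(-1, Mul(-1, M))) = Add(-6, Mul(-6, M)))
Add(2160, Mul(-1, Mul(Function('c')(0, 46), 15))) = Add(2160, Mul(-1, Mul(Add(-6, Mul(-6, 46)), 15))) = Add(2160, Mul(-1, Mul(Add(-6, -276), 15))) = Add(2160, Mul(-1, Mul(-282, 15))) = Add(2160, Mul(-1, -4230)) = Add(2160, 4230) = 6390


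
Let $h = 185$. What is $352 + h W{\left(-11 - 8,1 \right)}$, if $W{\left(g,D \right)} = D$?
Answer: $537$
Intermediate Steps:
$352 + h W{\left(-11 - 8,1 \right)} = 352 + 185 \cdot 1 = 352 + 185 = 537$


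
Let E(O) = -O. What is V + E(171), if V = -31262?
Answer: -31433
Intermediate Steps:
V + E(171) = -31262 - 1*171 = -31262 - 171 = -31433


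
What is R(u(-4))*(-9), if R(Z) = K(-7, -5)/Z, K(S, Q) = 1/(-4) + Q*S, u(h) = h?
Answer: 1251/16 ≈ 78.188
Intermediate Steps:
K(S, Q) = -¼ + Q*S
R(Z) = 139/(4*Z) (R(Z) = (-¼ - 5*(-7))/Z = (-¼ + 35)/Z = 139/(4*Z))
R(u(-4))*(-9) = ((139/4)/(-4))*(-9) = ((139/4)*(-¼))*(-9) = -139/16*(-9) = 1251/16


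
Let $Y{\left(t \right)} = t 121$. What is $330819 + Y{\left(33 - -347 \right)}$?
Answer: $376799$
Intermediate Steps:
$Y{\left(t \right)} = 121 t$
$330819 + Y{\left(33 - -347 \right)} = 330819 + 121 \left(33 - -347\right) = 330819 + 121 \left(33 + 347\right) = 330819 + 121 \cdot 380 = 330819 + 45980 = 376799$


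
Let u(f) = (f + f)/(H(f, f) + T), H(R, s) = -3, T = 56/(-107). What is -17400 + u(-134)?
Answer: -6531124/377 ≈ -17324.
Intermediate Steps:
T = -56/107 (T = 56*(-1/107) = -56/107 ≈ -0.52336)
u(f) = -214*f/377 (u(f) = (f + f)/(-3 - 56/107) = (2*f)/(-377/107) = (2*f)*(-107/377) = -214*f/377)
-17400 + u(-134) = -17400 - 214/377*(-134) = -17400 + 28676/377 = -6531124/377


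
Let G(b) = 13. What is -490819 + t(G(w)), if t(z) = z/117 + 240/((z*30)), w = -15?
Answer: -57425738/117 ≈ -4.9082e+5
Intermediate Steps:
t(z) = 8/z + z/117 (t(z) = z*(1/117) + 240/((30*z)) = z/117 + 240*(1/(30*z)) = z/117 + 8/z = 8/z + z/117)
-490819 + t(G(w)) = -490819 + (8/13 + (1/117)*13) = -490819 + (8*(1/13) + ⅑) = -490819 + (8/13 + ⅑) = -490819 + 85/117 = -57425738/117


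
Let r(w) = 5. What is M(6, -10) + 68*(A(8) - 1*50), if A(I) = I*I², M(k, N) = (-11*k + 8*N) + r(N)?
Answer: 31275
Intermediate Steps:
M(k, N) = 5 - 11*k + 8*N (M(k, N) = (-11*k + 8*N) + 5 = 5 - 11*k + 8*N)
A(I) = I³
M(6, -10) + 68*(A(8) - 1*50) = (5 - 11*6 + 8*(-10)) + 68*(8³ - 1*50) = (5 - 66 - 80) + 68*(512 - 50) = -141 + 68*462 = -141 + 31416 = 31275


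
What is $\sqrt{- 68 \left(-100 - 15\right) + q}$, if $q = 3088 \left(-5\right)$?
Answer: $2 i \sqrt{1905} \approx 87.293 i$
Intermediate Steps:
$q = -15440$
$\sqrt{- 68 \left(-100 - 15\right) + q} = \sqrt{- 68 \left(-100 - 15\right) - 15440} = \sqrt{\left(-68\right) \left(-115\right) - 15440} = \sqrt{7820 - 15440} = \sqrt{-7620} = 2 i \sqrt{1905}$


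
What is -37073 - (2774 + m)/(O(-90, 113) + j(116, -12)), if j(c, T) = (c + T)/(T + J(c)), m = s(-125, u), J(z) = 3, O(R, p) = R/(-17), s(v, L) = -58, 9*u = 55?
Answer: -17550193/479 ≈ -36639.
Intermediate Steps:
u = 55/9 (u = (⅑)*55 = 55/9 ≈ 6.1111)
O(R, p) = -R/17 (O(R, p) = R*(-1/17) = -R/17)
m = -58
j(c, T) = (T + c)/(3 + T) (j(c, T) = (c + T)/(T + 3) = (T + c)/(3 + T))
-37073 - (2774 + m)/(O(-90, 113) + j(116, -12)) = -37073 - (2774 - 58)/(-1/17*(-90) + (-12 + 116)/(3 - 12)) = -37073 - 2716/(90/17 + 104/(-9)) = -37073 - 2716/(90/17 - ⅑*104) = -37073 - 2716/(90/17 - 104/9) = -37073 - 2716/(-958/153) = -37073 - 2716*(-153)/958 = -37073 - 1*(-207774/479) = -37073 + 207774/479 = -17550193/479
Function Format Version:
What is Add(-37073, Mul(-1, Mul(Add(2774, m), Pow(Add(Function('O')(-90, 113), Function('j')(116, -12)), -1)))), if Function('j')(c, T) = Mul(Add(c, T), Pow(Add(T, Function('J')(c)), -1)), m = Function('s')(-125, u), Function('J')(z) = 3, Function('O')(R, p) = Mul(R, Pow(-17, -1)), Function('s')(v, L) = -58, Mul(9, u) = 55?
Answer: Rational(-17550193, 479) ≈ -36639.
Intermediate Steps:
u = Rational(55, 9) (u = Mul(Rational(1, 9), 55) = Rational(55, 9) ≈ 6.1111)
Function('O')(R, p) = Mul(Rational(-1, 17), R) (Function('O')(R, p) = Mul(R, Rational(-1, 17)) = Mul(Rational(-1, 17), R))
m = -58
Function('j')(c, T) = Mul(Pow(Add(3, T), -1), Add(T, c)) (Function('j')(c, T) = Mul(Add(c, T), Pow(Add(T, 3), -1)) = Mul(Add(T, c), Pow(Add(3, T), -1)) = Mul(Pow(Add(3, T), -1), Add(T, c)))
Add(-37073, Mul(-1, Mul(Add(2774, m), Pow(Add(Function('O')(-90, 113), Function('j')(116, -12)), -1)))) = Add(-37073, Mul(-1, Mul(Add(2774, -58), Pow(Add(Mul(Rational(-1, 17), -90), Mul(Pow(Add(3, -12), -1), Add(-12, 116))), -1)))) = Add(-37073, Mul(-1, Mul(2716, Pow(Add(Rational(90, 17), Mul(Pow(-9, -1), 104)), -1)))) = Add(-37073, Mul(-1, Mul(2716, Pow(Add(Rational(90, 17), Mul(Rational(-1, 9), 104)), -1)))) = Add(-37073, Mul(-1, Mul(2716, Pow(Add(Rational(90, 17), Rational(-104, 9)), -1)))) = Add(-37073, Mul(-1, Mul(2716, Pow(Rational(-958, 153), -1)))) = Add(-37073, Mul(-1, Mul(2716, Rational(-153, 958)))) = Add(-37073, Mul(-1, Rational(-207774, 479))) = Add(-37073, Rational(207774, 479)) = Rational(-17550193, 479)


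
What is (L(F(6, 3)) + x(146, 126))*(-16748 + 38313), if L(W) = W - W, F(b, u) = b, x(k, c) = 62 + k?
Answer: 4485520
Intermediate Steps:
L(W) = 0
(L(F(6, 3)) + x(146, 126))*(-16748 + 38313) = (0 + (62 + 146))*(-16748 + 38313) = (0 + 208)*21565 = 208*21565 = 4485520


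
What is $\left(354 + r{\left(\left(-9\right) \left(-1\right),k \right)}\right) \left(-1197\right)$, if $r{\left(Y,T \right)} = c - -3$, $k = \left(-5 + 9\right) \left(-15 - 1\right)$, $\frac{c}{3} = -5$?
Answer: $-409374$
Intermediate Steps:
$c = -15$ ($c = 3 \left(-5\right) = -15$)
$k = -64$ ($k = 4 \left(-16\right) = -64$)
$r{\left(Y,T \right)} = -12$ ($r{\left(Y,T \right)} = -15 - -3 = -15 + 3 = -12$)
$\left(354 + r{\left(\left(-9\right) \left(-1\right),k \right)}\right) \left(-1197\right) = \left(354 - 12\right) \left(-1197\right) = 342 \left(-1197\right) = -409374$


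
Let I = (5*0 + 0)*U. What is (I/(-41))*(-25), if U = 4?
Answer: 0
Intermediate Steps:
I = 0 (I = (5*0 + 0)*4 = (0 + 0)*4 = 0*4 = 0)
(I/(-41))*(-25) = (0/(-41))*(-25) = (0*(-1/41))*(-25) = 0*(-25) = 0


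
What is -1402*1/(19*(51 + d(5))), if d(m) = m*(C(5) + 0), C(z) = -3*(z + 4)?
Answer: 701/798 ≈ 0.87845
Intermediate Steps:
C(z) = -12 - 3*z (C(z) = -3*(4 + z) = -12 - 3*z)
d(m) = -27*m (d(m) = m*((-12 - 3*5) + 0) = m*((-12 - 15) + 0) = m*(-27 + 0) = m*(-27) = -27*m)
-1402*1/(19*(51 + d(5))) = -1402*1/(19*(51 - 27*5)) = -1402*1/(19*(51 - 135)) = -1402/(19*(-84)) = -1402/(-1596) = -1402*(-1/1596) = 701/798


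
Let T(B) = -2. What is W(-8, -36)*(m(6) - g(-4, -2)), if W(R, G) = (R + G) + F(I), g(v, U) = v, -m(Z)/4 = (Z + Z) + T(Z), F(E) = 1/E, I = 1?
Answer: 1548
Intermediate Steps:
m(Z) = 8 - 8*Z (m(Z) = -4*((Z + Z) - 2) = -4*(2*Z - 2) = -4*(-2 + 2*Z) = 8 - 8*Z)
W(R, G) = 1 + G + R (W(R, G) = (R + G) + 1/1 = (G + R) + 1 = 1 + G + R)
W(-8, -36)*(m(6) - g(-4, -2)) = (1 - 36 - 8)*((8 - 8*6) - 1*(-4)) = -43*((8 - 48) + 4) = -43*(-40 + 4) = -43*(-36) = 1548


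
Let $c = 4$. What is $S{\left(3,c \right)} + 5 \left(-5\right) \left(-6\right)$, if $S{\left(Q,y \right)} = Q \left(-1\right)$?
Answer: $147$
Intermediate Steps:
$S{\left(Q,y \right)} = - Q$
$S{\left(3,c \right)} + 5 \left(-5\right) \left(-6\right) = \left(-1\right) 3 + 5 \left(-5\right) \left(-6\right) = -3 - -150 = -3 + 150 = 147$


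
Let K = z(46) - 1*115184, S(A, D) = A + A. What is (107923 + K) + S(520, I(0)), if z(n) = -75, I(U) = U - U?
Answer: -6296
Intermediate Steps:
I(U) = 0
S(A, D) = 2*A
K = -115259 (K = -75 - 1*115184 = -75 - 115184 = -115259)
(107923 + K) + S(520, I(0)) = (107923 - 115259) + 2*520 = -7336 + 1040 = -6296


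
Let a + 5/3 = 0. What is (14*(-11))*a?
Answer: 770/3 ≈ 256.67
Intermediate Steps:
a = -5/3 (a = -5/3 + 0 = -5/3 ≈ -1.6667)
(14*(-11))*a = (14*(-11))*(-5/3) = -154*(-5/3) = 770/3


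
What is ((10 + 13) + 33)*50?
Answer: 2800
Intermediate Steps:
((10 + 13) + 33)*50 = (23 + 33)*50 = 56*50 = 2800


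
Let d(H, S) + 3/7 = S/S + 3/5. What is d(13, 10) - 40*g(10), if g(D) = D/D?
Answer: -1359/35 ≈ -38.829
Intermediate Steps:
d(H, S) = 41/35 (d(H, S) = -3/7 + (S/S + 3/5) = -3/7 + (1 + 3*(⅕)) = -3/7 + (1 + ⅗) = -3/7 + 8/5 = 41/35)
g(D) = 1
d(13, 10) - 40*g(10) = 41/35 - 40*1 = 41/35 - 40 = -1359/35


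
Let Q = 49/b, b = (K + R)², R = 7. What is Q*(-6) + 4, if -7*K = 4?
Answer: -2102/675 ≈ -3.1141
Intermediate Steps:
K = -4/7 (K = -⅐*4 = -4/7 ≈ -0.57143)
b = 2025/49 (b = (-4/7 + 7)² = (45/7)² = 2025/49 ≈ 41.327)
Q = 2401/2025 (Q = 49/(2025/49) = 49*(49/2025) = 2401/2025 ≈ 1.1857)
Q*(-6) + 4 = (2401/2025)*(-6) + 4 = -4802/675 + 4 = -2102/675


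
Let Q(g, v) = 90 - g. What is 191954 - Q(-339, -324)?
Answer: 191525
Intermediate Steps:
191954 - Q(-339, -324) = 191954 - (90 - 1*(-339)) = 191954 - (90 + 339) = 191954 - 1*429 = 191954 - 429 = 191525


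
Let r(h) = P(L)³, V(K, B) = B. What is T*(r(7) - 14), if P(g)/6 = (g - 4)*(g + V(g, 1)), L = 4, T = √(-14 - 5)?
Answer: -14*I*√19 ≈ -61.025*I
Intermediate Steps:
T = I*√19 (T = √(-19) = I*√19 ≈ 4.3589*I)
P(g) = 6*(1 + g)*(-4 + g) (P(g) = 6*((g - 4)*(g + 1)) = 6*((-4 + g)*(1 + g)) = 6*((1 + g)*(-4 + g)) = 6*(1 + g)*(-4 + g))
r(h) = 0 (r(h) = (-24 - 18*4 + 6*4²)³ = (-24 - 72 + 6*16)³ = (-24 - 72 + 96)³ = 0³ = 0)
T*(r(7) - 14) = (I*√19)*(0 - 14) = (I*√19)*(-14) = -14*I*√19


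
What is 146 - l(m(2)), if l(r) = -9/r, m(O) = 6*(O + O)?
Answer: 1171/8 ≈ 146.38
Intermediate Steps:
m(O) = 12*O (m(O) = 6*(2*O) = 12*O)
146 - l(m(2)) = 146 - (-9)/(12*2) = 146 - (-9)/24 = 146 - 1*(-3/8) = 146 + 3/8 = 1171/8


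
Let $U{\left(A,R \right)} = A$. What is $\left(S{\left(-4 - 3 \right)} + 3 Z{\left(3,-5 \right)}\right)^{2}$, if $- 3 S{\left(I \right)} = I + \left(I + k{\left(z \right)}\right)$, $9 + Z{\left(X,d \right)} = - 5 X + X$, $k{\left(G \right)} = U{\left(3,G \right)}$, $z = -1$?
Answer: $\frac{31684}{9} \approx 3520.4$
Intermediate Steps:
$k{\left(G \right)} = 3$
$Z{\left(X,d \right)} = -9 - 4 X$ ($Z{\left(X,d \right)} = -9 + \left(- 5 X + X\right) = -9 - 4 X$)
$S{\left(I \right)} = -1 - \frac{2 I}{3}$ ($S{\left(I \right)} = - \frac{I + \left(I + 3\right)}{3} = - \frac{I + \left(3 + I\right)}{3} = - \frac{3 + 2 I}{3} = -1 - \frac{2 I}{3}$)
$\left(S{\left(-4 - 3 \right)} + 3 Z{\left(3,-5 \right)}\right)^{2} = \left(\left(-1 - \frac{2 \left(-4 - 3\right)}{3}\right) + 3 \left(-9 - 12\right)\right)^{2} = \left(\left(-1 - - \frac{14}{3}\right) + 3 \left(-21\right)\right)^{2} = \left(\left(-1 + \frac{14}{3}\right) - 63\right)^{2} = \left(\frac{11}{3} - 63\right)^{2} = \left(- \frac{178}{3}\right)^{2} = \frac{31684}{9}$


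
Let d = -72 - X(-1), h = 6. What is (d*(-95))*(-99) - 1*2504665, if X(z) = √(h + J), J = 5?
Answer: -3181825 - 9405*√11 ≈ -3.2130e+6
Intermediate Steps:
X(z) = √11 (X(z) = √(6 + 5) = √11)
d = -72 - √11 ≈ -75.317
(d*(-95))*(-99) - 1*2504665 = ((-72 - √11)*(-95))*(-99) - 1*2504665 = (6840 + 95*√11)*(-99) - 2504665 = (-677160 - 9405*√11) - 2504665 = -3181825 - 9405*√11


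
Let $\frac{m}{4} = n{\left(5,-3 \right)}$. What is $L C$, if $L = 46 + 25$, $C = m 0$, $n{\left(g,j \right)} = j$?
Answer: $0$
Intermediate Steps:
$m = -12$ ($m = 4 \left(-3\right) = -12$)
$C = 0$ ($C = \left(-12\right) 0 = 0$)
$L = 71$
$L C = 71 \cdot 0 = 0$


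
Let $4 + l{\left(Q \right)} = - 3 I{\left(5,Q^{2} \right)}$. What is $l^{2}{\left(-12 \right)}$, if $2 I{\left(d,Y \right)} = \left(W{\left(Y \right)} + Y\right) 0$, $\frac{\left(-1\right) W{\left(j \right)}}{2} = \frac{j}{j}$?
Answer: $16$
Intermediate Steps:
$W{\left(j \right)} = -2$ ($W{\left(j \right)} = - 2 \frac{j}{j} = \left(-2\right) 1 = -2$)
$I{\left(d,Y \right)} = 0$ ($I{\left(d,Y \right)} = \frac{\left(-2 + Y\right) 0}{2} = \frac{1}{2} \cdot 0 = 0$)
$l{\left(Q \right)} = -4$ ($l{\left(Q \right)} = -4 - 0 = -4 + 0 = -4$)
$l^{2}{\left(-12 \right)} = \left(-4\right)^{2} = 16$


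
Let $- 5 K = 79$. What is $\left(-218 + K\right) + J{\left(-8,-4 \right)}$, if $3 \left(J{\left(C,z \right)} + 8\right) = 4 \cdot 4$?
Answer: $- \frac{3547}{15} \approx -236.47$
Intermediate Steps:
$K = - \frac{79}{5}$ ($K = \left(- \frac{1}{5}\right) 79 = - \frac{79}{5} \approx -15.8$)
$J{\left(C,z \right)} = - \frac{8}{3}$ ($J{\left(C,z \right)} = -8 + \frac{4 \cdot 4}{3} = -8 + \frac{1}{3} \cdot 16 = -8 + \frac{16}{3} = - \frac{8}{3}$)
$\left(-218 + K\right) + J{\left(-8,-4 \right)} = \left(-218 - \frac{79}{5}\right) - \frac{8}{3} = - \frac{1169}{5} - \frac{8}{3} = - \frac{3547}{15}$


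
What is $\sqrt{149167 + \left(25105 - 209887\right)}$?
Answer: $i \sqrt{35615} \approx 188.72 i$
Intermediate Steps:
$\sqrt{149167 + \left(25105 - 209887\right)} = \sqrt{149167 - 184782} = \sqrt{-35615} = i \sqrt{35615}$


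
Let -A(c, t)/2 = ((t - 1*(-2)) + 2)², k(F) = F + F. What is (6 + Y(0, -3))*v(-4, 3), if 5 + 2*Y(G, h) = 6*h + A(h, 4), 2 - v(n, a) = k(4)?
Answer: 417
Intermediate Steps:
k(F) = 2*F
v(n, a) = -6 (v(n, a) = 2 - 2*4 = 2 - 1*8 = 2 - 8 = -6)
A(c, t) = -2*(4 + t)² (A(c, t) = -2*((t - 1*(-2)) + 2)² = -2*((t + 2) + 2)² = -2*((2 + t) + 2)² = -2*(4 + t)²)
Y(G, h) = -133/2 + 3*h (Y(G, h) = -5/2 + (6*h - 2*(4 + 4)²)/2 = -5/2 + (6*h - 2*8²)/2 = -5/2 + (6*h - 2*64)/2 = -5/2 + (6*h - 128)/2 = -5/2 + (-128 + 6*h)/2 = -5/2 + (-64 + 3*h) = -133/2 + 3*h)
(6 + Y(0, -3))*v(-4, 3) = (6 + (-133/2 + 3*(-3)))*(-6) = (6 + (-133/2 - 9))*(-6) = (6 - 151/2)*(-6) = -139/2*(-6) = 417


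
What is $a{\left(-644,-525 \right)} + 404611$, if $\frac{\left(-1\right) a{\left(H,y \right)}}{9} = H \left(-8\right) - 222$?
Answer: $360241$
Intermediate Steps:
$a{\left(H,y \right)} = 1998 + 72 H$ ($a{\left(H,y \right)} = - 9 \left(H \left(-8\right) - 222\right) = - 9 \left(- 8 H - 222\right) = - 9 \left(-222 - 8 H\right) = 1998 + 72 H$)
$a{\left(-644,-525 \right)} + 404611 = \left(1998 + 72 \left(-644\right)\right) + 404611 = \left(1998 - 46368\right) + 404611 = -44370 + 404611 = 360241$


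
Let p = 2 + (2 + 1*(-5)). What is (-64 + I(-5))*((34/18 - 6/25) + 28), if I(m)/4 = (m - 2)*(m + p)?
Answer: 693784/225 ≈ 3083.5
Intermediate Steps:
p = -1 (p = 2 + (2 - 5) = 2 - 3 = -1)
I(m) = 4*(-1 + m)*(-2 + m) (I(m) = 4*((m - 2)*(m - 1)) = 4*((-2 + m)*(-1 + m)) = 4*((-1 + m)*(-2 + m)) = 4*(-1 + m)*(-2 + m))
(-64 + I(-5))*((34/18 - 6/25) + 28) = (-64 + (8 - 12*(-5) + 4*(-5)²))*((34/18 - 6/25) + 28) = (-64 + (8 + 60 + 4*25))*((34*(1/18) - 6*1/25) + 28) = (-64 + (8 + 60 + 100))*((17/9 - 6/25) + 28) = (-64 + 168)*(371/225 + 28) = 104*(6671/225) = 693784/225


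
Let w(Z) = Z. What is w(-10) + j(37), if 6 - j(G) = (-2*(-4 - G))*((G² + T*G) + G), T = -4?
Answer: -103160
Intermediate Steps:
j(G) = 6 - (8 + 2*G)*(G² - 3*G) (j(G) = 6 - (-2*(-4 - G))*((G² - 4*G) + G) = 6 - (8 + 2*G)*(G² - 3*G))
w(-10) + j(37) = -10 + (6 - 2*37² - 2*37³ + 24*37) = -10 + (6 - 2*1369 - 2*50653 + 888) = -10 + (6 - 2738 - 101306 + 888) = -10 - 103150 = -103160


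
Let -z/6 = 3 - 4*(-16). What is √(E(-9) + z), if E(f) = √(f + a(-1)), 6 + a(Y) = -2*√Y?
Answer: √(-402 + √(-15 - 2*I)) ≈ 0.09683 - 20.044*I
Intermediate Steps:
a(Y) = -6 - 2*√Y
E(f) = √(-6 + f - 2*I) (E(f) = √(f + (-6 - 2*I)) = √(-6 + f - 2*I))
z = -402 (z = -6*(3 - 4*(-16)) = -6*(3 + 64) = -6*67 = -402)
√(E(-9) + z) = √(√(-6 - 9 - 2*I) - 402) = √(√(-15 - 2*I) - 402) = √(-402 + √(-15 - 2*I))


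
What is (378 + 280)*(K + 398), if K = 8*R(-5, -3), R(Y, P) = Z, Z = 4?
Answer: 282940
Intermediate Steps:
R(Y, P) = 4
K = 32 (K = 8*4 = 32)
(378 + 280)*(K + 398) = (378 + 280)*(32 + 398) = 658*430 = 282940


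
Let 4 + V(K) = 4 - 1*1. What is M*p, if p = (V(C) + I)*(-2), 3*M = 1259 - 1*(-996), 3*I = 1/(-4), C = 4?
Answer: 29315/18 ≈ 1628.6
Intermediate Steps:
I = -1/12 (I = (⅓)/(-4) = (⅓)*(-¼) = -1/12 ≈ -0.083333)
V(K) = -1 (V(K) = -4 + (4 - 1*1) = -4 + (4 - 1) = -4 + 3 = -1)
M = 2255/3 (M = (1259 - 1*(-996))/3 = (1259 + 996)/3 = (⅓)*2255 = 2255/3 ≈ 751.67)
p = 13/6 (p = (-1 - 1/12)*(-2) = -13/12*(-2) = 13/6 ≈ 2.1667)
M*p = (2255/3)*(13/6) = 29315/18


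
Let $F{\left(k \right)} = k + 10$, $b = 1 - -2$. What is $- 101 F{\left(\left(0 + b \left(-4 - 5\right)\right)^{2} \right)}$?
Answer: $-74639$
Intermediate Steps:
$b = 3$ ($b = 1 + 2 = 3$)
$F{\left(k \right)} = 10 + k$
$- 101 F{\left(\left(0 + b \left(-4 - 5\right)\right)^{2} \right)} = - 101 \left(10 + \left(0 + 3 \left(-4 - 5\right)\right)^{2}\right) = - 101 \left(10 + \left(0 + 3 \left(-9\right)\right)^{2}\right) = - 101 \left(10 + \left(0 - 27\right)^{2}\right) = - 101 \left(10 + \left(-27\right)^{2}\right) = - 101 \left(10 + 729\right) = \left(-101\right) 739 = -74639$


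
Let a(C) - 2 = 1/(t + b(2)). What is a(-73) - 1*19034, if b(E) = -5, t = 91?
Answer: -1636751/86 ≈ -19032.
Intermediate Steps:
a(C) = 173/86 (a(C) = 2 + 1/(91 - 5) = 2 + 1/86 = 173/86)
a(-73) - 1*19034 = 173/86 - 1*19034 = 173/86 - 19034 = -1636751/86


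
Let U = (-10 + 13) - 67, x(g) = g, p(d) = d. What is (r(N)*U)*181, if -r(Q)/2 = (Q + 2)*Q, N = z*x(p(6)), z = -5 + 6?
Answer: 1112064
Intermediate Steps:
z = 1
N = 6 (N = 1*6 = 6)
U = -64 (U = 3 - 67 = -64)
r(Q) = -2*Q*(2 + Q) (r(Q) = -2*(Q + 2)*Q = -2*(2 + Q)*Q = -2*Q*(2 + Q))
(r(N)*U)*181 = (-2*6*(2 + 6)*(-64))*181 = (-2*6*8*(-64))*181 = -96*(-64)*181 = 6144*181 = 1112064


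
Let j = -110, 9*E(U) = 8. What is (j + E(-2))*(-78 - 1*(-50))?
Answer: 27496/9 ≈ 3055.1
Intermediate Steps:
E(U) = 8/9 (E(U) = (⅑)*8 = 8/9)
(j + E(-2))*(-78 - 1*(-50)) = (-110 + 8/9)*(-78 - 1*(-50)) = -982*(-78 + 50)/9 = -982/9*(-28) = 27496/9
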